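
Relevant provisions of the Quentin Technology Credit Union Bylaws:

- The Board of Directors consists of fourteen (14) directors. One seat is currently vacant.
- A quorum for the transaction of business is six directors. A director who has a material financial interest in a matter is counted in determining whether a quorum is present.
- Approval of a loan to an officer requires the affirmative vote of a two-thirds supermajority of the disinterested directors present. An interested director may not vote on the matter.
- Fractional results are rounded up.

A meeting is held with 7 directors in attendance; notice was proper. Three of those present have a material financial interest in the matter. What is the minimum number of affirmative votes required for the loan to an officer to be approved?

3

The loan to an officer requires two-thirds of the disinterested directors present (7 − 3 = 4).
2/3 of 4 = 2.67, rounded up to 3.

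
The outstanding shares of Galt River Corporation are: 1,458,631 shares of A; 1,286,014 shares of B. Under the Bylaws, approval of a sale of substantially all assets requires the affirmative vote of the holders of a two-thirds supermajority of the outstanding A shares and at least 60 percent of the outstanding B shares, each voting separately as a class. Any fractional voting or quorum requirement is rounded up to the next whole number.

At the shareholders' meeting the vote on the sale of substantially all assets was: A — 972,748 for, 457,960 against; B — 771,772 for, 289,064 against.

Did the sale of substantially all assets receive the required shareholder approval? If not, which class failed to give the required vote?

A: 2/3 of 1458631 = 972420.67, rounded up to 972421; 972,421 required, 972,748 in favor — approved.
B: 3/5 of 1286014 = 771608.40, rounded up to 771609; 771,609 required, 771,772 in favor — approved.

Approved — every class gave the required vote.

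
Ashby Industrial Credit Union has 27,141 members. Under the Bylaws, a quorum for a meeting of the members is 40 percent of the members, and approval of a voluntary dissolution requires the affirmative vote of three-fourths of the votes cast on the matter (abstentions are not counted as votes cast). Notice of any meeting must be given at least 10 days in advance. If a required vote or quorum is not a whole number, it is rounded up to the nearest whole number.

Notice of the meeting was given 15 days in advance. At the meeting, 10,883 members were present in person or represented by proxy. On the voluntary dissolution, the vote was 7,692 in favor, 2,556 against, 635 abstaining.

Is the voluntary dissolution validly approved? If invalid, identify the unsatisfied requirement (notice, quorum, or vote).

Notice: 15 days given; 10 required. Satisfied.
Quorum: 40% of 27,141 = 10,856.40, rounded up to 10,857; 10,883 present. Satisfied.
Vote: requires three-fourths of the votes cast (10,883 − 635 abstaining = 10,248); 3/4 of 10248 = 7686, so 7,686 needed; 7,692 in favor. Satisfied.

Valid — all requirements satisfied.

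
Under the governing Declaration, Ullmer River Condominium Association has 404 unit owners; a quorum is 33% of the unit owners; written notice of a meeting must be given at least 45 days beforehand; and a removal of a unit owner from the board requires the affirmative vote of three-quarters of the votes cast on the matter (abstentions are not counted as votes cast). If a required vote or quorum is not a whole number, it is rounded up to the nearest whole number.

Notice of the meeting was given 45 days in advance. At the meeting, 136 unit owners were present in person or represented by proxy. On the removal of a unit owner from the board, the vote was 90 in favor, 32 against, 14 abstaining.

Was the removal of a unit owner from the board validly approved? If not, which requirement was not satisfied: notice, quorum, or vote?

Invalid — vote requirement not satisfied.

Notice: 45 days given; 45 required. Satisfied.
Quorum: 33% of 404 = 133.32, rounded up to 134; 136 present. Satisfied.
Vote: requires three-fourths of the votes cast (136 − 14 abstaining = 122); 3/4 of 122 = 91.50, rounded up to 92, so 92 needed; 90 in favor. Not satisfied.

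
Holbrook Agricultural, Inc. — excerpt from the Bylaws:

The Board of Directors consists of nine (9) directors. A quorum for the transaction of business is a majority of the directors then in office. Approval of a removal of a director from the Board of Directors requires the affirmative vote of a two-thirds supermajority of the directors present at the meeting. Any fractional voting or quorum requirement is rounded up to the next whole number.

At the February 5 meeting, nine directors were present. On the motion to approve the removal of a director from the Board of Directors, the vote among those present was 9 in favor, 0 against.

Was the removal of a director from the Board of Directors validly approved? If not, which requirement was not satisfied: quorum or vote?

Quorum: 9 present; quorum is 5. Satisfied.
Vote: the removal of a director from the Board of Directors requires two-thirds of the directors present (9). 2/3 of 9 = 6, so 6 affirmative votes are needed; 9 voted in favor. Satisfied.

Valid — all requirements satisfied.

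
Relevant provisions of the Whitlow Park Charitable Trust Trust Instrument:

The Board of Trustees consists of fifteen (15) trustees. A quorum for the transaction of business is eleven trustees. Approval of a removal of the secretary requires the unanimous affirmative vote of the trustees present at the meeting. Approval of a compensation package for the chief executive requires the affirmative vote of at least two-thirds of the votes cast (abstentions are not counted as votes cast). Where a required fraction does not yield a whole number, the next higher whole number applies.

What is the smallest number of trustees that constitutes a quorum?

11

The quorum is fixed at 11.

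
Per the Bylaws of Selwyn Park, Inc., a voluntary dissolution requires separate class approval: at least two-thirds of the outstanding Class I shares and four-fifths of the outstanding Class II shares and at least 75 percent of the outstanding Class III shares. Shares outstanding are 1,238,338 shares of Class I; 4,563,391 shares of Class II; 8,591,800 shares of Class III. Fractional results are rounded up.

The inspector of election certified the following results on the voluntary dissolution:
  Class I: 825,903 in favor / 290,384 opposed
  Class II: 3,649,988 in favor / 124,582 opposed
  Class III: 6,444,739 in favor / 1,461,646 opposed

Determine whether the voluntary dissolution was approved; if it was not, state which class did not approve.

Not approved — the Class II shares did not give the required vote.

Class I: 2/3 of 1238338 = 825558.67, rounded up to 825559; 825,559 required, 825,903 in favor — approved.
Class II: 4/5 of 4563391 = 3650712.80, rounded up to 3650713; 3,650,713 required, 3,649,988 in favor — not approved.
Class III: 3/4 of 8591800 = 6443850; 6,443,850 required, 6,444,739 in favor — approved.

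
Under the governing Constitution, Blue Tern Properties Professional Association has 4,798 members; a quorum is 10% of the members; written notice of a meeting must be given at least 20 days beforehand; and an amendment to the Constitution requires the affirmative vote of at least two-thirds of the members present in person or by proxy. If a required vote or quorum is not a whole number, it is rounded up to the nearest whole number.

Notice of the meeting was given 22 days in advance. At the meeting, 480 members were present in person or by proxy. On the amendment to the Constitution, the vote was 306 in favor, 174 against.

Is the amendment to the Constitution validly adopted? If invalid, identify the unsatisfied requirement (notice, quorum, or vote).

Invalid — vote requirement not satisfied.

Notice: 22 days given; 20 required. Satisfied.
Quorum: 10% of 4,798 = 479.80, rounded up to 480; 480 present. Satisfied.
Vote: requires two-thirds of those present (480); 2/3 of 480 = 320, so 320 needed; 306 in favor. Not satisfied.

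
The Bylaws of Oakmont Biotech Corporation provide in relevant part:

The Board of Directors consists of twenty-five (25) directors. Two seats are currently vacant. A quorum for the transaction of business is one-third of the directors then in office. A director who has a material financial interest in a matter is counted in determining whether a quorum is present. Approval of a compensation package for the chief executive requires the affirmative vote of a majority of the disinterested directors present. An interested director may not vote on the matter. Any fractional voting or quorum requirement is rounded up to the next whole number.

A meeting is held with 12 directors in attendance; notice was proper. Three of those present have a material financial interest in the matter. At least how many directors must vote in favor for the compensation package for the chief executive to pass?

5

The compensation package for the chief executive requires a majority of the disinterested directors present (12 − 3 = 9).
A majority of 9 is 5.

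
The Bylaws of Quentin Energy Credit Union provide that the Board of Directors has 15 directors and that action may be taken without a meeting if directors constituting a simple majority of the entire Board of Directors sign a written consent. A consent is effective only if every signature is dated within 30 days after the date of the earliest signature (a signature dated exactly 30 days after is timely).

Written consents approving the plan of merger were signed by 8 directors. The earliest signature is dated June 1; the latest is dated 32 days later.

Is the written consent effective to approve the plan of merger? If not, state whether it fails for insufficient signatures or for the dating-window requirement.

Signatures required: a simple majority of 15 — a majority of 15 is 8, so 8 needed; 8 signed. Sufficient.
Dating window: the latest signature is 32 days after the earliest; the limit is 30 days. Outside the window.

Not effective — dating-window requirement not satisfied.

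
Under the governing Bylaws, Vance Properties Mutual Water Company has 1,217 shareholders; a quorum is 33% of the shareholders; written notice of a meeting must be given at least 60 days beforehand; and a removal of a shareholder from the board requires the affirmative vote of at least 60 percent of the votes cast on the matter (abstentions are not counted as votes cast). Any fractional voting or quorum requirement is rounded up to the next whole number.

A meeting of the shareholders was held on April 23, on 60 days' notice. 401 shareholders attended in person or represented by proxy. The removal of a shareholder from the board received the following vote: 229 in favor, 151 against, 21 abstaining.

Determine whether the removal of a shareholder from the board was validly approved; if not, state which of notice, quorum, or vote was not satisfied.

Notice: 60 days given; 60 required. Satisfied.
Quorum: 33% of 1,217 = 401.61, rounded up to 402; 401 present. Not satisfied.
Vote: requires three-fifths of the votes cast (401 − 21 abstaining = 380); 3/5 of 380 = 228, so 228 needed; 229 in favor. Satisfied.

Invalid — quorum requirement not satisfied.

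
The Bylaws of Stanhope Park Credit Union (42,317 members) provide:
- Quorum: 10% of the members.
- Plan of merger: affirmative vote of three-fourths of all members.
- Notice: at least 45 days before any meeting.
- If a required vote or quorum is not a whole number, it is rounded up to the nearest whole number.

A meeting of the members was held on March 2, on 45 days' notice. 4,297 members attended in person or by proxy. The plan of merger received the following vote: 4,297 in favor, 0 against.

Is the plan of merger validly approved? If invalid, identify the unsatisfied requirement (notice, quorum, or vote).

Invalid — vote requirement not satisfied.

Notice: 45 days given; 45 required. Satisfied.
Quorum: 10% of 42,317 = 4,231.70, rounded up to 4,232; 4,297 present. Satisfied.
Vote: requires three-fourths of all members (42,317); 3/4 of 42317 = 31737.75, rounded up to 31738, so 31,738 needed; 4,297 in favor. Not satisfied.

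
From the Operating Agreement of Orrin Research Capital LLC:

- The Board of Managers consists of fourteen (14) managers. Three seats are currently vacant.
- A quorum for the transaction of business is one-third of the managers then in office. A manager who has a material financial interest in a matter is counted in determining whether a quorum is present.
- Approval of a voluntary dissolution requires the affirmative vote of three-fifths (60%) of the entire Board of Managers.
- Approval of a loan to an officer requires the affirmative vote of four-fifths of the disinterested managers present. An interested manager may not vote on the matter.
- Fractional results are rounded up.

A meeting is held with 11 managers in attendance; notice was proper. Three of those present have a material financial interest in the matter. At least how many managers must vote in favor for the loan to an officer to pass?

The loan to an officer requires four-fifths of the disinterested managers present (11 − 3 = 8).
4/5 of 8 = 6.40, rounded up to 7.

7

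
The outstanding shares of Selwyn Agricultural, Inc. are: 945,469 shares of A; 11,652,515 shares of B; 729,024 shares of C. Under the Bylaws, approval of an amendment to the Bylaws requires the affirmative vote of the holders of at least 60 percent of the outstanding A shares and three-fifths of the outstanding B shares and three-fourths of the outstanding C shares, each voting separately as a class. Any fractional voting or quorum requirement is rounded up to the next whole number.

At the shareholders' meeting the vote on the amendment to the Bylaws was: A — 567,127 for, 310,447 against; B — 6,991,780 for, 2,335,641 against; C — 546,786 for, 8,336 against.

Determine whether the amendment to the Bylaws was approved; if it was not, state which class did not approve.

A: 3/5 of 945469 = 567281.40, rounded up to 567282; 567,282 required, 567,127 in favor — not approved.
B: 3/5 of 11652515 = 6991509; 6,991,509 required, 6,991,780 in favor — approved.
C: 3/4 of 729024 = 546768; 546,768 required, 546,786 in favor — approved.

Not approved — the A shares did not give the required vote.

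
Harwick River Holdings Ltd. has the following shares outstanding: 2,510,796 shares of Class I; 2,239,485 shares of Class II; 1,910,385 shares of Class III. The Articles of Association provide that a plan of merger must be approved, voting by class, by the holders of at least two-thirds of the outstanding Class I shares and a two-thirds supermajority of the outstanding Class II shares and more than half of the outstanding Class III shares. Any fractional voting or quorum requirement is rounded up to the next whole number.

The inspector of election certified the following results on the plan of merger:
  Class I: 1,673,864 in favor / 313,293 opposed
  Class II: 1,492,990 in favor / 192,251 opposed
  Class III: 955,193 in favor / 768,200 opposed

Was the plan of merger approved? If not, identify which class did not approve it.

Approved — every class gave the required vote.

Class I: 2/3 of 2510796 = 1673864; 1,673,864 required, 1,673,864 in favor — approved.
Class II: 2/3 of 2239485 = 1492990; 1,492,990 required, 1,492,990 in favor — approved.
Class III: a majority of 1910385 is 955193; 955,193 required, 955,193 in favor — approved.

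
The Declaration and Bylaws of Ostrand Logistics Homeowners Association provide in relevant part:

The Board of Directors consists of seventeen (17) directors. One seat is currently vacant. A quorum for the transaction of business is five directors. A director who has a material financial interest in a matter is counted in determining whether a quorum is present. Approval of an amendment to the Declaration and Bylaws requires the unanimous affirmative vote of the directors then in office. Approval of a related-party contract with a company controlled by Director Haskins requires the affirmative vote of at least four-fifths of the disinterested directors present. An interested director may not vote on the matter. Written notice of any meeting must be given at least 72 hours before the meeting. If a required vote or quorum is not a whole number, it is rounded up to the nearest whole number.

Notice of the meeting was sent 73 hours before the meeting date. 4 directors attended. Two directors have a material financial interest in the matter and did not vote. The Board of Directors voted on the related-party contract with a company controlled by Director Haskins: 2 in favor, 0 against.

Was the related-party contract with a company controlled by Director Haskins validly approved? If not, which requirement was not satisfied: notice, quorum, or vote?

Invalid — quorum requirement not satisfied.

Notice: 73 hours given; 72 required (73 ≥ 72). Satisfied.
Quorum: 4 present (interested directors count toward quorum); quorum is 5. Not satisfied.
Vote: the related-party contract with a company controlled by Director Haskins requires four-fifths of the disinterested directors present (4 − 2 = 2). 4/5 of 2 = 1.60, rounded up to 2, so 2 affirmative votes are needed; 2 voted in favor. Satisfied. (Moot — without a quorum no business can be validly transacted.)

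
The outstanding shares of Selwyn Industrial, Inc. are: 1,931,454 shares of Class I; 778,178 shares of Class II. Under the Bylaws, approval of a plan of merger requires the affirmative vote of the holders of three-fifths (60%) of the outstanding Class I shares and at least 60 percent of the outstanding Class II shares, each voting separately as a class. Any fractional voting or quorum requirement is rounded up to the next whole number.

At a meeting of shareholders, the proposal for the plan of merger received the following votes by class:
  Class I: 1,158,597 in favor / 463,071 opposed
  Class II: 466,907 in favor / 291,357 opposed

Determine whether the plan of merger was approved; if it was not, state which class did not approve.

Class I: 3/5 of 1931454 = 1158872.40, rounded up to 1158873; 1,158,873 required, 1,158,597 in favor — not approved.
Class II: 3/5 of 778178 = 466906.80, rounded up to 466907; 466,907 required, 466,907 in favor — approved.

Not approved — the Class I shares did not give the required vote.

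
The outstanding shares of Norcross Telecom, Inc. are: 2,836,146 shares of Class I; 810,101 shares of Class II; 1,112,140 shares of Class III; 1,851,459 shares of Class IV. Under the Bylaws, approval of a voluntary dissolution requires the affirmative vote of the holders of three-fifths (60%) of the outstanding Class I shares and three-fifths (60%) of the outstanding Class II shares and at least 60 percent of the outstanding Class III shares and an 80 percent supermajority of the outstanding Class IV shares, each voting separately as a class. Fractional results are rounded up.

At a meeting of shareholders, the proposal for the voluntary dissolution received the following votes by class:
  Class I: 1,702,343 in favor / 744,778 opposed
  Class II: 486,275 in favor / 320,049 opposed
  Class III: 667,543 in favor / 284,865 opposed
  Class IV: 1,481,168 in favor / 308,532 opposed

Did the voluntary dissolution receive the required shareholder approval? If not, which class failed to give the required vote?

Class I: 3/5 of 2836146 = 1701687.60, rounded up to 1701688; 1,701,688 required, 1,702,343 in favor — approved.
Class II: 3/5 of 810101 = 486060.60, rounded up to 486061; 486,061 required, 486,275 in favor — approved.
Class III: 3/5 of 1112140 = 667284; 667,284 required, 667,543 in favor — approved.
Class IV: 4/5 of 1851459 = 1481167.20, rounded up to 1481168; 1,481,168 required, 1,481,168 in favor — approved.

Approved — every class gave the required vote.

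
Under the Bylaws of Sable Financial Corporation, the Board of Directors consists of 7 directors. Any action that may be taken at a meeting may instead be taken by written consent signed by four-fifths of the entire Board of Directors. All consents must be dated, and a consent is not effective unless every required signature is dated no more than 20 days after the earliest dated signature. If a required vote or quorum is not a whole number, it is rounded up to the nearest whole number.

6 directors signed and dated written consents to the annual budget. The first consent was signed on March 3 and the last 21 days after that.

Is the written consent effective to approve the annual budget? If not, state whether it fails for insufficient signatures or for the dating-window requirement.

Signatures required: four-fifths of 7 — 4/5 of 7 = 5.60, rounded up to 6, so 6 needed; 6 signed. Sufficient.
Dating window: the latest signature is 21 days after the earliest; the limit is 20 days. Outside the window.

Not effective — dating-window requirement not satisfied.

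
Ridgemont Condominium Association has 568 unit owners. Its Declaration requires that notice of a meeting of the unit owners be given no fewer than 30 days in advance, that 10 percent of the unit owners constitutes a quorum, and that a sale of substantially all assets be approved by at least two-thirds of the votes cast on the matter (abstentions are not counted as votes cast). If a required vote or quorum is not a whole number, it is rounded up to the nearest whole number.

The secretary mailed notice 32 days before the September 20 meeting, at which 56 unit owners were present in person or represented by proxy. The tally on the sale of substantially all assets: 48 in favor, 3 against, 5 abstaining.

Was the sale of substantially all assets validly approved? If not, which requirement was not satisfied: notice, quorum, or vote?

Invalid — quorum requirement not satisfied.

Notice: 32 days given; 30 required. Satisfied.
Quorum: 10% of 568 = 56.80, rounded up to 57; 56 present. Not satisfied.
Vote: requires two-thirds of the votes cast (56 − 5 abstaining = 51); 2/3 of 51 = 34, so 34 needed; 48 in favor. Satisfied.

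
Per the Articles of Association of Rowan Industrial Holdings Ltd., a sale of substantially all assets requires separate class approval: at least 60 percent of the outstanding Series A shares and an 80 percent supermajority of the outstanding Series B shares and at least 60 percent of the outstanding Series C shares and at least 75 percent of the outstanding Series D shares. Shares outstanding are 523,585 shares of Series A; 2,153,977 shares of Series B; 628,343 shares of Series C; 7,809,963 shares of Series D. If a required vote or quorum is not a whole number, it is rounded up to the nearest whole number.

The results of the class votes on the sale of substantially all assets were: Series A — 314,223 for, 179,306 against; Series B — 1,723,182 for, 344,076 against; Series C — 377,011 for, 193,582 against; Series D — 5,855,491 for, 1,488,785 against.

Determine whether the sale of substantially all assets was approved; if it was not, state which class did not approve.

Series A: 3/5 of 523585 = 314151; 314,151 required, 314,223 in favor — approved.
Series B: 4/5 of 2153977 = 1723181.60, rounded up to 1723182; 1,723,182 required, 1,723,182 in favor — approved.
Series C: 3/5 of 628343 = 377005.80, rounded up to 377006; 377,006 required, 377,011 in favor — approved.
Series D: 3/4 of 7809963 = 5857472.25, rounded up to 5857473; 5,857,473 required, 5,855,491 in favor — not approved.

Not approved — the Series D shares did not give the required vote.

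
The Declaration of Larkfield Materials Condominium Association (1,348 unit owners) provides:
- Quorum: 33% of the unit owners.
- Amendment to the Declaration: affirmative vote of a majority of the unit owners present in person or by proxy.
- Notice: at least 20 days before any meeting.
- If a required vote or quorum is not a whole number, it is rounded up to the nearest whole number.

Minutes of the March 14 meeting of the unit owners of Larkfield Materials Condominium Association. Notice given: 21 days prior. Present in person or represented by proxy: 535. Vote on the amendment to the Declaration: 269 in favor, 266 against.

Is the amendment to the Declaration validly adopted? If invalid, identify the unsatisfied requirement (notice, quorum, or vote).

Notice: 21 days given; 20 required. Satisfied.
Quorum: 33% of 1,348 = 444.84, rounded up to 445; 535 present. Satisfied.
Vote: requires a majority of those present (535); a majority of 535 is 268, so 268 needed; 269 in favor. Satisfied.

Valid — all requirements satisfied.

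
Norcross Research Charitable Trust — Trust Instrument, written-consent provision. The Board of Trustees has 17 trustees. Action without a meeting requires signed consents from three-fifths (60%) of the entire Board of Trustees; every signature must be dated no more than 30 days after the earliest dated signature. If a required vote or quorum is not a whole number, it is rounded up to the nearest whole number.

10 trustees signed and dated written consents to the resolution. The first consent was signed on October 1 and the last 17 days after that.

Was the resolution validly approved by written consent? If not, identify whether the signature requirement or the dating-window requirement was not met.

Not effective — insufficient signatures.

Signatures required: three-fifths (60%) of 17 — 3/5 of 17 = 10.20, rounded up to 11, so 11 needed; 10 signed. Insufficient.
Dating window: the latest signature is 17 days after the earliest; the limit is 30 days. Within the window.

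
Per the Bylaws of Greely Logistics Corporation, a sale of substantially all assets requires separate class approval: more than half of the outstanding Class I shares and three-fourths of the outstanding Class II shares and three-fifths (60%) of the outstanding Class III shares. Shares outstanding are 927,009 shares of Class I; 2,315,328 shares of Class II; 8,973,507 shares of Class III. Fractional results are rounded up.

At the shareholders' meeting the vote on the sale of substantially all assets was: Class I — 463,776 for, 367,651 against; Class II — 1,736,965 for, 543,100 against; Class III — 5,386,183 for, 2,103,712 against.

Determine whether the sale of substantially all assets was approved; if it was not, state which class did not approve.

Approved — every class gave the required vote.

Class I: a majority of 927009 is 463505; 463,505 required, 463,776 in favor — approved.
Class II: 3/4 of 2315328 = 1736496; 1,736,496 required, 1,736,965 in favor — approved.
Class III: 3/5 of 8973507 = 5384104.20, rounded up to 5384105; 5,384,105 required, 5,386,183 in favor — approved.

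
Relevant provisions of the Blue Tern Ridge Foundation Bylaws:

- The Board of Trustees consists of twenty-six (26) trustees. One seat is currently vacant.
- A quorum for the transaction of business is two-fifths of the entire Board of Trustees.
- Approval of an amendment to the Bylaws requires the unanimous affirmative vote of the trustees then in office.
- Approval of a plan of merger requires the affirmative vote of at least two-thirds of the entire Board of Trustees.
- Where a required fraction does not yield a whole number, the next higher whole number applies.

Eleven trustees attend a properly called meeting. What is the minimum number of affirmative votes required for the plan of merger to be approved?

The plan of merger requires two-thirds of the entire Board of Trustees (26).
2/3 of 26 = 17.33, rounded up to 18.
(Only 11 can vote, so the plan of merger cannot pass at this meeting, but the required vote is still 18.)

18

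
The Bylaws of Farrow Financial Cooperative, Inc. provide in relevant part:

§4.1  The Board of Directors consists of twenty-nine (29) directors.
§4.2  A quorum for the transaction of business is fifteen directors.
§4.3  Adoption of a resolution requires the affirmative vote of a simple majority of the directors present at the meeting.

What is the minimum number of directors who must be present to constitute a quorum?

The quorum is fixed at 15.

15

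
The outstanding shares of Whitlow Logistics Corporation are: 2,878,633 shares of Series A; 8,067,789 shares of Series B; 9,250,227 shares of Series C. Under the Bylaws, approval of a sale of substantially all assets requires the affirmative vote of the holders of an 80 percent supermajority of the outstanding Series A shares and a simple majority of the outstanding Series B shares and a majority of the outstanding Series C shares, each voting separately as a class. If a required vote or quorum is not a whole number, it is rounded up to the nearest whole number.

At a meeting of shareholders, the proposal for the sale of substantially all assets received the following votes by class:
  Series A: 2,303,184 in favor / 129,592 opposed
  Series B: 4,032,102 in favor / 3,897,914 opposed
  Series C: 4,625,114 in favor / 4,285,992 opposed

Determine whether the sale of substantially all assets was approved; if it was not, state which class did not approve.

Not approved — the Series B shares did not give the required vote.

Series A: 4/5 of 2878633 = 2302906.40, rounded up to 2302907; 2,302,907 required, 2,303,184 in favor — approved.
Series B: a majority of 8067789 is 4033895; 4,033,895 required, 4,032,102 in favor — not approved.
Series C: a majority of 9250227 is 4625114; 4,625,114 required, 4,625,114 in favor — approved.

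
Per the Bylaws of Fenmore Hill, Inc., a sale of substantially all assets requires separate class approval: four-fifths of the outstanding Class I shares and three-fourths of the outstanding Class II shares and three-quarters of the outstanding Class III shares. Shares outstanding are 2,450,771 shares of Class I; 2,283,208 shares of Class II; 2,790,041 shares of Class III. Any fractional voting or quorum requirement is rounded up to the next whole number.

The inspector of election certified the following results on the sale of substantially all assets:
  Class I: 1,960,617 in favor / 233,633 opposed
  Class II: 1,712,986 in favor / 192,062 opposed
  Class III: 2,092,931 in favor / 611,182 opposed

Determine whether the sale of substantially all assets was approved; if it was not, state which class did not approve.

Class I: 4/5 of 2450771 = 1960616.80, rounded up to 1960617; 1,960,617 required, 1,960,617 in favor — approved.
Class II: 3/4 of 2283208 = 1712406; 1,712,406 required, 1,712,986 in favor — approved.
Class III: 3/4 of 2790041 = 2092530.75, rounded up to 2092531; 2,092,531 required, 2,092,931 in favor — approved.

Approved — every class gave the required vote.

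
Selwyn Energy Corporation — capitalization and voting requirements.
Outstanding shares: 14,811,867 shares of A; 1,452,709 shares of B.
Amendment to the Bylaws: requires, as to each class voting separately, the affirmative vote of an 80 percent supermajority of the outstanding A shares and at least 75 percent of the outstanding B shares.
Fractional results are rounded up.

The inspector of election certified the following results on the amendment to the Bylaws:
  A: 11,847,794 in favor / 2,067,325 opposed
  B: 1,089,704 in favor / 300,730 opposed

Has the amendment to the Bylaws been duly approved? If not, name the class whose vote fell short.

A: 4/5 of 14811867 = 11849493.60, rounded up to 11849494; 11,849,494 required, 11,847,794 in favor — not approved.
B: 3/4 of 1452709 = 1089531.75, rounded up to 1089532; 1,089,532 required, 1,089,704 in favor — approved.

Not approved — the A shares did not give the required vote.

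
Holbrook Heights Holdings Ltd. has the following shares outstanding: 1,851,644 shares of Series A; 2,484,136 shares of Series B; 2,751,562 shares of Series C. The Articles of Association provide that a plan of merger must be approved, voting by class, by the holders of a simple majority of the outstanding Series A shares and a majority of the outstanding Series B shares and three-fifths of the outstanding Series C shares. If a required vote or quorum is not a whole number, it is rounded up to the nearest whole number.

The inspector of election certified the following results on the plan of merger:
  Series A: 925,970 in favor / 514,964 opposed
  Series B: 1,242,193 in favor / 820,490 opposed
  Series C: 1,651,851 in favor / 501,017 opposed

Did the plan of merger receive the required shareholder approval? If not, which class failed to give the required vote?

Approved — every class gave the required vote.

Series A: a majority of 1851644 is 925823; 925,823 required, 925,970 in favor — approved.
Series B: a majority of 2484136 is 1242069; 1,242,069 required, 1,242,193 in favor — approved.
Series C: 3/5 of 2751562 = 1650937.20, rounded up to 1650938; 1,650,938 required, 1,651,851 in favor — approved.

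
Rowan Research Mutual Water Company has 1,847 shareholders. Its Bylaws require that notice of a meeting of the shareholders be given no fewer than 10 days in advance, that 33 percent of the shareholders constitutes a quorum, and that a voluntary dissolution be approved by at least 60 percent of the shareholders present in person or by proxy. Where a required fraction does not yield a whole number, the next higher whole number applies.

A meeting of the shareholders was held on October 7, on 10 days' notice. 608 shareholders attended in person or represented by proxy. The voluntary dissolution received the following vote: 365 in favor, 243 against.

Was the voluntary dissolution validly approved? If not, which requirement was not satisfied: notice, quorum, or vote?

Invalid — quorum requirement not satisfied.

Notice: 10 days given; 10 required. Satisfied.
Quorum: 33% of 1,847 = 609.51, rounded up to 610; 608 present. Not satisfied.
Vote: requires three-fifths of those present (608); 3/5 of 608 = 364.80, rounded up to 365, so 365 needed; 365 in favor. Satisfied.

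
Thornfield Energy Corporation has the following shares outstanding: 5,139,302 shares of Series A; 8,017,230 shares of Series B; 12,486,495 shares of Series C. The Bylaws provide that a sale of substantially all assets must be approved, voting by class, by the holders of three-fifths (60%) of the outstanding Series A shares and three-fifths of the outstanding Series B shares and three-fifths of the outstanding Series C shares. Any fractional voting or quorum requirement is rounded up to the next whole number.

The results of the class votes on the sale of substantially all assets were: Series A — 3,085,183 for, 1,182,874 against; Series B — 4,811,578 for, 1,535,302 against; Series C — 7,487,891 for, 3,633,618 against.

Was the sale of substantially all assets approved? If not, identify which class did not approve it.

Not approved — the Series C shares did not give the required vote.

Series A: 3/5 of 5139302 = 3083581.20, rounded up to 3083582; 3,083,582 required, 3,085,183 in favor — approved.
Series B: 3/5 of 8017230 = 4810338; 4,810,338 required, 4,811,578 in favor — approved.
Series C: 3/5 of 12486495 = 7491897; 7,491,897 required, 7,487,891 in favor — not approved.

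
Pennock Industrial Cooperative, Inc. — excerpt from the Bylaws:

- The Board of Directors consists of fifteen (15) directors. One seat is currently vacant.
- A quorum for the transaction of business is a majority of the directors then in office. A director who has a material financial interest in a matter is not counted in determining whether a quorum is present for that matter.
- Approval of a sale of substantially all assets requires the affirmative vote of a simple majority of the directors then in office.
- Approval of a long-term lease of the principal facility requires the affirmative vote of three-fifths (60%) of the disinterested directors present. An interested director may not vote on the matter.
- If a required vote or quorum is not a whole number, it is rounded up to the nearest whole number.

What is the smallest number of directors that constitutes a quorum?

A majority of 14 is 8.

8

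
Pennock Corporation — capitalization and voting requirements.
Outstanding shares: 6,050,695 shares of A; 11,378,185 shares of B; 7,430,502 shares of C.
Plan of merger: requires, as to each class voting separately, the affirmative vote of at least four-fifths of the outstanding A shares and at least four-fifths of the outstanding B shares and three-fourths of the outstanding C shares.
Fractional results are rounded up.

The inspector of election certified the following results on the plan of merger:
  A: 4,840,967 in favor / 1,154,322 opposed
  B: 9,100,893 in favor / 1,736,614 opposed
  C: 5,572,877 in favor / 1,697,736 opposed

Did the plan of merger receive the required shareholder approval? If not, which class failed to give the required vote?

A: 4/5 of 6050695 = 4840556; 4,840,556 required, 4,840,967 in favor — approved.
B: 4/5 of 11378185 = 9102548; 9,102,548 required, 9,100,893 in favor — not approved.
C: 3/4 of 7430502 = 5572876.50, rounded up to 5572877; 5,572,877 required, 5,572,877 in favor — approved.

Not approved — the B shares did not give the required vote.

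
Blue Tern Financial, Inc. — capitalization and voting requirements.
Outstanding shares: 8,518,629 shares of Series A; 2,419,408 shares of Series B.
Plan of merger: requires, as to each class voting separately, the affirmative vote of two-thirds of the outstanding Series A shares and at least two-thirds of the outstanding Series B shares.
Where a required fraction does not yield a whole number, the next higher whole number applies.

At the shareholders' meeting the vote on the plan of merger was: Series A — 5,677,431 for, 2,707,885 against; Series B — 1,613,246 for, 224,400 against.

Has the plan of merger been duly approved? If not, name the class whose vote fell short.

Series A: 2/3 of 8518629 = 5679086; 5,679,086 required, 5,677,431 in favor — not approved.
Series B: 2/3 of 2419408 = 1612938.67, rounded up to 1612939; 1,612,939 required, 1,613,246 in favor — approved.

Not approved — the Series A shares did not give the required vote.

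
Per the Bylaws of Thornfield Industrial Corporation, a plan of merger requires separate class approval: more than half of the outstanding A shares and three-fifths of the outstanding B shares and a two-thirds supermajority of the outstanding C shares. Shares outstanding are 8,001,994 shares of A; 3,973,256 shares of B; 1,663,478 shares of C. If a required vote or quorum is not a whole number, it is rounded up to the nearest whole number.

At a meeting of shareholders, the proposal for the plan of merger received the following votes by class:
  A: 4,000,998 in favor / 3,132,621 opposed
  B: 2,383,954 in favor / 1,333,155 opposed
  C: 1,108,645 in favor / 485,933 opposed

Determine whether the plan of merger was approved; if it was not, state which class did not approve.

Not approved — the C shares did not give the required vote.

A: a majority of 8001994 is 4000998; 4,000,998 required, 4,000,998 in favor — approved.
B: 3/5 of 3973256 = 2383953.60, rounded up to 2383954; 2,383,954 required, 2,383,954 in favor — approved.
C: 2/3 of 1663478 = 1108985.33, rounded up to 1108986; 1,108,986 required, 1,108,645 in favor — not approved.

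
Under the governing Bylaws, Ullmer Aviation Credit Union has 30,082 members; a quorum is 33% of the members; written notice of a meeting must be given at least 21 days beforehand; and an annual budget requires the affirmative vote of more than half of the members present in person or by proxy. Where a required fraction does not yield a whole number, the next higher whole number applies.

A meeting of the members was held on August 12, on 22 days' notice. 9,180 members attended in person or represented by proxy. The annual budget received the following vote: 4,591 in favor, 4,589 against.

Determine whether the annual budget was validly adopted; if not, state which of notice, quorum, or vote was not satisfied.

Notice: 22 days given; 21 required. Satisfied.
Quorum: 33% of 30,082 = 9,927.06, rounded up to 9,928; 9,180 present. Not satisfied.
Vote: requires a majority of those present (9,180); a majority of 9180 is 4591, so 4,591 needed; 4,591 in favor. Satisfied.

Invalid — quorum requirement not satisfied.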